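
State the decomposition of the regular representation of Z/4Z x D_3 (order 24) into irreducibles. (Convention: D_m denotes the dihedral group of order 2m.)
Each irreducible V_i of dimension d_i appears with multiplicity d_i, i.e. rho_reg = (direct sum over all irreducibles V_i) d_i V_i. The irreducible dimensions for Z/4Z x D_3 are 1, 1, 1, 1, 1, 1, 1, 1, 2, 2, 2, 2: 8 irreducibles of dimension 1, each with multiplicity 1; 4 irreducibles of dimension 2, each with multiplicity 2. Total dimension 8*1*1 + 4*2*2 = 24 = |G|.

Working: General theorem: in the regular representation of a finite group G, each irreducible appears with multiplicity equal to its dimension. Check: dim(rho_reg) = sum d_i^2 = 1 + 1 + 1 + 1 + 1 + 1 + 1 + 1 + 4 + 4 + 4 + 4 = 24 = |G|.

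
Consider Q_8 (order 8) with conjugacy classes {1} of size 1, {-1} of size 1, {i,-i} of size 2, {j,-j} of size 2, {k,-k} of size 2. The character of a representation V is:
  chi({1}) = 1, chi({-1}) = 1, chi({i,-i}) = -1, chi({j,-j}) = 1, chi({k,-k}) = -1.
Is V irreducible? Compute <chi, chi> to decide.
Irreducible: <chi, chi> = 1.

Justification: <chi, chi> = (1/|G|) sum_C |C| * |chi(C)|^2 = (1/8)[1*|1|^2 + 1*|1|^2 + 2*|-1|^2 + 2*|1|^2 + 2*|-1|^2]
  = (1/8)[(1) + (1) + (2) + (2) + (2)] = 8/8 = 1.
A character is irreducible iff <chi, chi> = 1, so this representation is irreducible.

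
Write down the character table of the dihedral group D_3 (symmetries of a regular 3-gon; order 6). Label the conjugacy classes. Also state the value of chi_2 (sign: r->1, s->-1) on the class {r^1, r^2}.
Conjugacy classes: {e} of size 1, {r^1, r^2} of size 2, {s, sr, ..., sr^2} of size 3.
Character table:
  irrep \ class              {e} (size 1)  {r^1, r^2} (size 2)  {s, sr, ..., sr^2} (size 3)
  chi_1 (triv)               1             1                    1                          
  chi_2 (sign: r->1, s->-1)  1             1                    -1                         
  chi_3 (2d, j=1)            2             -1                   0                          

Spot check: chi_2 (sign: r->1, s->-1) on {r^1, r^2} = 1.

Explanation: D_3 has order 2*3 = 6 with 3 conjugacy classes, hence 3 irreducibles. Sum of squared dims 1 + 1 + 4 = 6 = |G|. Linear characters come from the abelianisation; the 2-dimensional irreps have character r^k -> 2*cos(2*pi*j*k/3), reflections -> 0.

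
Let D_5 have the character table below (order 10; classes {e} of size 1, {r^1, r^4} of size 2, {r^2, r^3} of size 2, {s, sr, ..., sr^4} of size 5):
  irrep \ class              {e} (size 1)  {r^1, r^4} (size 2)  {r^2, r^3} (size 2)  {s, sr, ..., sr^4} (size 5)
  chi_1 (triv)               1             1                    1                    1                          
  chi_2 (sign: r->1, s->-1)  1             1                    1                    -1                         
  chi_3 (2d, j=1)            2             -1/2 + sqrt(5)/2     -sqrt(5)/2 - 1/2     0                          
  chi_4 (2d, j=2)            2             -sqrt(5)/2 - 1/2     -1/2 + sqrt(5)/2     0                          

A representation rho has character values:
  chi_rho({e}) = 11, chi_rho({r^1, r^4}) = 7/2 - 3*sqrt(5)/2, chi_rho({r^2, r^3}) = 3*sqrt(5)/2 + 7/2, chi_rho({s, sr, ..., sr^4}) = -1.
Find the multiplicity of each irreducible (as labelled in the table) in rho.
Multiplicities: chi_1: 2, chi_2: 3, chi_3: 0, chi_4: 3.

Proof sketch: Use <chi_rho, chi> = (1/|G|) sum_C |C| * chi_rho(C) * conj(chi(C)) with |G| = 10 for each irreducible chi in the table:
  <chi_rho, chi_1> = (1/10)[1*(11)*conj(1) + 2*(7/2 - 3*sqrt(5)/2)*conj(1) + 2*(3*sqrt(5)/2 + 7/2)*conj(1) + 5*(-1)*conj(1)]
      = (1/10)[(11) + (7 - 3*sqrt(5)) + (3*sqrt(5) + 7) + (-5)] = 20/10 = 2
  <chi_rho, chi_2> = (1/10)[1*(11)*conj(1) + 2*(7/2 - 3*sqrt(5)/2)*conj(1) + 2*(3*sqrt(5)/2 + 7/2)*conj(1) + 5*(-1)*conj(-1)]
      = (1/10)[(11) + (7 - 3*sqrt(5)) + (3*sqrt(5) + 7) + (5)] = 30/10 = 3
  <chi_rho, chi_3> = (1/10)[1*(11)*conj(2) + 2*(7/2 - 3*sqrt(5)/2)*conj(-1/2 + sqrt(5)/2) + 2*(3*sqrt(5)/2 + 7/2)*conj(-sqrt(5)/2 - 1/2) + 5*(-1)*conj(0)]
      = (1/10)[(22) + (-11 + 5*sqrt(5)) + (-5*sqrt(5) - 11) + (0)] = 0/10 = 0
  <chi_rho, chi_4> = (1/10)[1*(11)*conj(2) + 2*(7/2 - 3*sqrt(5)/2)*conj(-sqrt(5)/2 - 1/2) + 2*(3*sqrt(5)/2 + 7/2)*conj(-1/2 + sqrt(5)/2) + 5*(-1)*conj(0)]
      = (1/10)[(22) + (4 - 2*sqrt(5)) + (4 + 2*sqrt(5)) + (0)] = 30/10 = 3
Dimension check: dim(rho) = sum (mult * dim) = 2*1 + 3*1 + 0*2 + 3*2 = 11 = chi_rho(e) = 11.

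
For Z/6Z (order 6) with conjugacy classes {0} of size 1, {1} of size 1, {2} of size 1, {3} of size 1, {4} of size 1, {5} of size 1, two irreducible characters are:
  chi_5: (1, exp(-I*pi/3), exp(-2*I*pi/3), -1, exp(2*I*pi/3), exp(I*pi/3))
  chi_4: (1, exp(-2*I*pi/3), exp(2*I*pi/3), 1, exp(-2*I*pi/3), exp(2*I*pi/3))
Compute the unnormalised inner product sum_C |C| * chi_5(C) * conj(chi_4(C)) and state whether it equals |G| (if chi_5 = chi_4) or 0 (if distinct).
Sum = 0; so <chi_5, chi_4> = 0 (distinct irreducibles are orthogonal).

Why: Compute term by term over conjugacy classes (|C| * chi_5(C) * conj(chi_4(C))):
  1*(1)*conj(1) + 1*(exp(-I*pi/3))*conj(exp(-2*I*pi/3)) + 1*(exp(-2*I*pi/3))*conj(exp(2*I*pi/3)) + 1*(-1)*conj(1) + 1*(exp(2*I*pi/3))*conj(exp(-2*I*pi/3)) + 1*(exp(I*pi/3))*conj(exp(2*I*pi/3))
  = (1) + (exp(I*pi/3)) + (exp(2*I*pi/3)) + (-1) + (exp(-2*I*pi/3)) + (exp(-I*pi/3))
  = 0.
(Exp terms are combined using exp(i*s)*conj(exp(i*t)) = exp(i*(s-t)), and sums of them are collapsed using the identity that for every m > 1 the m distinct m-th roots of unity sum to 0, e.g. 1 + exp(2*I*pi/3) + exp(-2*I*pi/3) = 0.)
Dividing by |G| = 6 gives 0/6 = 0, matching the row-orthogonality relation <chi_5, chi_4> = [chi_5 = chi_4].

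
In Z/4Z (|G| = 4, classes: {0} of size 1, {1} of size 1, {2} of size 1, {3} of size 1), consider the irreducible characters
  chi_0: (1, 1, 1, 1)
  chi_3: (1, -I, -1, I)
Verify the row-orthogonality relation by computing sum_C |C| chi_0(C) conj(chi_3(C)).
Sum = 0; so <chi_0, chi_3> = 0 (distinct irreducibles are orthogonal).

Reasoning: Compute term by term over conjugacy classes (|C| * chi_0(C) * conj(chi_3(C))):
  1*(1)*conj(1) + 1*(1)*conj(-I) + 1*(1)*conj(-1) + 1*(1)*conj(I)
  = (1) + (I) + (-1) + (-I)
  = 0.
(Exp terms are combined using exp(i*s)*conj(exp(i*t)) = exp(i*(s-t)), and sums of them are collapsed using the identity that for every m > 1 the m distinct m-th roots of unity sum to 0, e.g. 1 + exp(2*I*pi/3) + exp(-2*I*pi/3) = 0.)
Dividing by |G| = 4 gives 0/4 = 0, matching the row-orthogonality relation <chi_0, chi_3> = [chi_0 = chi_3].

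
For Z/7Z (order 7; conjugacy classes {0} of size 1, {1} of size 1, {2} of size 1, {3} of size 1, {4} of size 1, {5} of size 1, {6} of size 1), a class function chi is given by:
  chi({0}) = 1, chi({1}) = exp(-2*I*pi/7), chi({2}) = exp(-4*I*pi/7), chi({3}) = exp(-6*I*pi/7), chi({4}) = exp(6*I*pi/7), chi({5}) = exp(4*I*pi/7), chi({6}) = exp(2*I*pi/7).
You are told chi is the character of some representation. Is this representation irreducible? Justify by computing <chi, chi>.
Irreducible: <chi, chi> = 1.

<chi, chi> = (1/|G|) sum_C |C| * |chi(C)|^2 = (1/7)[1*|1|^2 + 1*|exp(-2*I*pi/7)|^2 + 1*|exp(-4*I*pi/7)|^2 + 1*|exp(-6*I*pi/7)|^2 + 1*|exp(6*I*pi/7)|^2 + 1*|exp(4*I*pi/7)|^2 + 1*|exp(2*I*pi/7)|^2]
  = (1/7)[(1) + (1) + (1) + (1) + (1) + (1) + (1)] = 7/7 = 1.
(Exp terms are combined using exp(i*s)*conj(exp(i*t)) = exp(i*(s-t)), and sums of them are collapsed using the identity that for every m > 1 the m distinct m-th roots of unity sum to 0, e.g. 1 + exp(2*I*pi/3) + exp(-2*I*pi/3) = 0.)
A character is irreducible iff <chi, chi> = 1, so this representation is irreducible.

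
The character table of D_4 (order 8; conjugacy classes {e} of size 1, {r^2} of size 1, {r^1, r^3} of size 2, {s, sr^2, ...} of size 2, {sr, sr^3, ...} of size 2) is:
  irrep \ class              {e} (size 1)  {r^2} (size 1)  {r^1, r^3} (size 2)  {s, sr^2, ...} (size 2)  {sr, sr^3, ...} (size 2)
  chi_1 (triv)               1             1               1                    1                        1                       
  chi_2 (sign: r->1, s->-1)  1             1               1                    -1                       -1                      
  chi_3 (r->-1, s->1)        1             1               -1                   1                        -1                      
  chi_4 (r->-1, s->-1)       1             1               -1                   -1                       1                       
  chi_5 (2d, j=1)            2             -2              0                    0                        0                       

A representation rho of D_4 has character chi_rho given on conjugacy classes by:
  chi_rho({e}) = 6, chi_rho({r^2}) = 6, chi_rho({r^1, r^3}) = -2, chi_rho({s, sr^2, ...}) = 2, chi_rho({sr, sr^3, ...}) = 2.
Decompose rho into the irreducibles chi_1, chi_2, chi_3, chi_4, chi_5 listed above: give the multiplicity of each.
Multiplicities: chi_1: 2, chi_2: 0, chi_3: 2, chi_4: 2, chi_5: 0.

Details: Use <chi_rho, chi> = (1/|G|) sum_C |C| * chi_rho(C) * conj(chi(C)) with |G| = 8 for each irreducible chi in the table:
  <chi_rho, chi_1> = (1/8)[1*(6)*conj(1) + 1*(6)*conj(1) + 2*(-2)*conj(1) + 2*(2)*conj(1) + 2*(2)*conj(1)]
      = (1/8)[(6) + (6) + (-4) + (4) + (4)] = 16/8 = 2
  <chi_rho, chi_2> = (1/8)[1*(6)*conj(1) + 1*(6)*conj(1) + 2*(-2)*conj(1) + 2*(2)*conj(-1) + 2*(2)*conj(-1)]
      = (1/8)[(6) + (6) + (-4) + (-4) + (-4)] = 0/8 = 0
  <chi_rho, chi_3> = (1/8)[1*(6)*conj(1) + 1*(6)*conj(1) + 2*(-2)*conj(-1) + 2*(2)*conj(1) + 2*(2)*conj(-1)]
      = (1/8)[(6) + (6) + (4) + (4) + (-4)] = 16/8 = 2
  <chi_rho, chi_4> = (1/8)[1*(6)*conj(1) + 1*(6)*conj(1) + 2*(-2)*conj(-1) + 2*(2)*conj(-1) + 2*(2)*conj(1)]
      = (1/8)[(6) + (6) + (4) + (-4) + (4)] = 16/8 = 2
  <chi_rho, chi_5> = (1/8)[1*(6)*conj(2) + 1*(6)*conj(-2) + 2*(-2)*conj(0) + 2*(2)*conj(0) + 2*(2)*conj(0)]
      = (1/8)[(12) + (-12) + (0) + (0) + (0)] = 0/8 = 0
Dimension check: dim(rho) = sum (mult * dim) = 2*1 + 0*1 + 2*1 + 2*1 + 0*2 = 6 = chi_rho(e) = 6.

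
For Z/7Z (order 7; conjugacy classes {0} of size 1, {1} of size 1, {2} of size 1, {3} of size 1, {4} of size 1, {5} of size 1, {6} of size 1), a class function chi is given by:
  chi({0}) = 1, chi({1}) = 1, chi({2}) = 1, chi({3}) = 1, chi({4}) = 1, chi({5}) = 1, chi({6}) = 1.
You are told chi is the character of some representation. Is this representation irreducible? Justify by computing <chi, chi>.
Irreducible: <chi, chi> = 1.

Argument: <chi, chi> = (1/|G|) sum_C |C| * |chi(C)|^2 = (1/7)[1*|1|^2 + 1*|1|^2 + 1*|1|^2 + 1*|1|^2 + 1*|1|^2 + 1*|1|^2 + 1*|1|^2]
  = (1/7)[(1) + (1) + (1) + (1) + (1) + (1) + (1)] = 7/7 = 1.
(Exp terms are combined using exp(i*s)*conj(exp(i*t)) = exp(i*(s-t)), and sums of them are collapsed using the identity that for every m > 1 the m distinct m-th roots of unity sum to 0, e.g. 1 + exp(2*I*pi/3) + exp(-2*I*pi/3) = 0.)
A character is irreducible iff <chi, chi> = 1, so this representation is irreducible.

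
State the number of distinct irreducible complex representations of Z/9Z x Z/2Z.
18

Explanation: The number of irreducible complex representations of a finite group equals its number of conjugacy classes. Z/9Z x Z/2Z is abelian of order 18, so every element is its own conjugacy class: 18 classes, so Z/9Z x Z/2Z (order 18) has exactly 18 irreducible complex representations.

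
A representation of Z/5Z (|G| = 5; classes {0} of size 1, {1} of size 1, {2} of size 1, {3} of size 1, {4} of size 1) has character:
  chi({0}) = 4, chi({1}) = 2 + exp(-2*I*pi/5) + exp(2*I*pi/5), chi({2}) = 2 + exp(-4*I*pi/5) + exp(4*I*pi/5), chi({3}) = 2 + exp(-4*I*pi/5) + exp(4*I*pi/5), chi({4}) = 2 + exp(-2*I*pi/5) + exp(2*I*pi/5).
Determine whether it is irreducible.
Not irreducible (reducible): <chi, chi> = 6 > 1.

Solution. <chi, chi> = (1/|G|) sum_C |C| * |chi(C)|^2 = (1/5)[1*|4|^2 + 1*|2 + exp(-2*I*pi/5) + exp(2*I*pi/5)|^2 + 1*|2 + exp(-4*I*pi/5) + exp(4*I*pi/5)|^2 + 1*|2 + exp(-4*I*pi/5) + exp(4*I*pi/5)|^2 + 1*|2 + exp(-2*I*pi/5) + exp(2*I*pi/5)|^2]
  = (1/5)[(16) + (6 + 4*exp(-2*I*pi/5) + exp(-4*I*pi/5) + exp(4*I*pi/5) + 4*exp(2*I*pi/5)) + (6 + 4*exp(-4*I*pi/5) + exp(-2*I*pi/5) + exp(2*I*pi/5) + 4*exp(4*I*pi/5)) + (6 + 4*exp(-4*I*pi/5) + exp(-2*I*pi/5) + exp(2*I*pi/5) + 4*exp(4*I*pi/5)) + (6 + 4*exp(-2*I*pi/5) + exp(-4*I*pi/5) + exp(4*I*pi/5) + 4*exp(2*I*pi/5))] = 30/5 = 6.
(Exp terms are combined using exp(i*s)*conj(exp(i*t)) = exp(i*(s-t)), and sums of them are collapsed using the identity that for every m > 1 the m distinct m-th roots of unity sum to 0, e.g. 1 + exp(2*I*pi/3) + exp(-2*I*pi/3) = 0.)
A character is irreducible iff <chi, chi> = 1, so this representation is reducible.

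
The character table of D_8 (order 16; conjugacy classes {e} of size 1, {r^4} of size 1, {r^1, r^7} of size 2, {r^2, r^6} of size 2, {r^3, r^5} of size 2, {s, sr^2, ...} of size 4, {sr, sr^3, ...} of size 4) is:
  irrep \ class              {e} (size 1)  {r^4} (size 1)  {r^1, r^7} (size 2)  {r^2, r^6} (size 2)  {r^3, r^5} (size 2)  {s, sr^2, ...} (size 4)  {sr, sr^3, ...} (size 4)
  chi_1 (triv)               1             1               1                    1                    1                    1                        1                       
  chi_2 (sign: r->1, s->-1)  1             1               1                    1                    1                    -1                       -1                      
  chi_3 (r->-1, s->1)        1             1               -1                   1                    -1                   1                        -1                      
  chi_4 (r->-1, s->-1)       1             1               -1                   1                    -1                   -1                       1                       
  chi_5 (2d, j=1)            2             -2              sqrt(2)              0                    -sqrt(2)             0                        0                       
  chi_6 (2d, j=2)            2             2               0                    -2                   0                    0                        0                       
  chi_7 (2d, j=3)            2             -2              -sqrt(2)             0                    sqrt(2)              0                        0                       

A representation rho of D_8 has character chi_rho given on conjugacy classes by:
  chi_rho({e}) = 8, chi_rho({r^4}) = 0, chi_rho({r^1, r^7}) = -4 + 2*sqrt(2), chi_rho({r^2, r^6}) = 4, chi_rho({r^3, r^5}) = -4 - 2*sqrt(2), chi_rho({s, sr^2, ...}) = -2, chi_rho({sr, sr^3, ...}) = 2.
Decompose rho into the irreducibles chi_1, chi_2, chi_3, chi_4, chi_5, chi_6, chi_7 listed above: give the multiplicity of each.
Multiplicities: chi_1: 0, chi_2: 0, chi_3: 1, chi_4: 3, chi_5: 2, chi_6: 0, chi_7: 0.

Details: Use <chi_rho, chi> = (1/|G|) sum_C |C| * chi_rho(C) * conj(chi(C)) with |G| = 16 for each irreducible chi in the table:
  <chi_rho, chi_1> = (1/16)[1*(8)*conj(1) + 1*(0)*conj(1) + 2*(-4 + 2*sqrt(2))*conj(1) + 2*(4)*conj(1) + 2*(-4 - 2*sqrt(2))*conj(1) + 4*(-2)*conj(1) + 4*(2)*conj(1)]
      = (1/16)[(8) + (0) + (-8 + 4*sqrt(2)) + (8) + (-8 - 4*sqrt(2)) + (-8) + (8)] = 0/16 = 0
  <chi_rho, chi_2> = (1/16)[1*(8)*conj(1) + 1*(0)*conj(1) + 2*(-4 + 2*sqrt(2))*conj(1) + 2*(4)*conj(1) + 2*(-4 - 2*sqrt(2))*conj(1) + 4*(-2)*conj(-1) + 4*(2)*conj(-1)]
      = (1/16)[(8) + (0) + (-8 + 4*sqrt(2)) + (8) + (-8 - 4*sqrt(2)) + (8) + (-8)] = 0/16 = 0
  <chi_rho, chi_3> = (1/16)[1*(8)*conj(1) + 1*(0)*conj(1) + 2*(-4 + 2*sqrt(2))*conj(-1) + 2*(4)*conj(1) + 2*(-4 - 2*sqrt(2))*conj(-1) + 4*(-2)*conj(1) + 4*(2)*conj(-1)]
      = (1/16)[(8) + (0) + (8 - 4*sqrt(2)) + (8) + (4*sqrt(2) + 8) + (-8) + (-8)] = 16/16 = 1
  <chi_rho, chi_4> = (1/16)[1*(8)*conj(1) + 1*(0)*conj(1) + 2*(-4 + 2*sqrt(2))*conj(-1) + 2*(4)*conj(1) + 2*(-4 - 2*sqrt(2))*conj(-1) + 4*(-2)*conj(-1) + 4*(2)*conj(1)]
      = (1/16)[(8) + (0) + (8 - 4*sqrt(2)) + (8) + (4*sqrt(2) + 8) + (8) + (8)] = 48/16 = 3
  <chi_rho, chi_5> = (1/16)[1*(8)*conj(2) + 1*(0)*conj(-2) + 2*(-4 + 2*sqrt(2))*conj(sqrt(2)) + 2*(4)*conj(0) + 2*(-4 - 2*sqrt(2))*conj(-sqrt(2)) + 4*(-2)*conj(0) + 4*(2)*conj(0)]
      = (1/16)[(16) + (0) + (8 - 8*sqrt(2)) + (0) + (8 + 8*sqrt(2)) + (0) + (0)] = 32/16 = 2
  <chi_rho, chi_6> = (1/16)[1*(8)*conj(2) + 1*(0)*conj(2) + 2*(-4 + 2*sqrt(2))*conj(0) + 2*(4)*conj(-2) + 2*(-4 - 2*sqrt(2))*conj(0) + 4*(-2)*conj(0) + 4*(2)*conj(0)]
      = (1/16)[(16) + (0) + (0) + (-16) + (0) + (0) + (0)] = 0/16 = 0
  <chi_rho, chi_7> = (1/16)[1*(8)*conj(2) + 1*(0)*conj(-2) + 2*(-4 + 2*sqrt(2))*conj(-sqrt(2)) + 2*(4)*conj(0) + 2*(-4 - 2*sqrt(2))*conj(sqrt(2)) + 4*(-2)*conj(0) + 4*(2)*conj(0)]
      = (1/16)[(16) + (0) + (-8 + 8*sqrt(2)) + (0) + (-8*sqrt(2) - 8) + (0) + (0)] = 0/16 = 0
Dimension check: dim(rho) = sum (mult * dim) = 0*1 + 0*1 + 1*1 + 3*1 + 2*2 + 0*2 + 0*2 = 8 = chi_rho(e) = 8.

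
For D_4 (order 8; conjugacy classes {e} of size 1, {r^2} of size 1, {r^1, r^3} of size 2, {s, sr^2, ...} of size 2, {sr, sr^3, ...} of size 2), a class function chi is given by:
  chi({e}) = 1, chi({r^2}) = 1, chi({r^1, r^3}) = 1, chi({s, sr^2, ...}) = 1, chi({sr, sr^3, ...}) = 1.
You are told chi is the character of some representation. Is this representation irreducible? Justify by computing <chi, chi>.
Irreducible: <chi, chi> = 1.

<chi, chi> = (1/|G|) sum_C |C| * |chi(C)|^2 = (1/8)[1*|1|^2 + 1*|1|^2 + 2*|1|^2 + 2*|1|^2 + 2*|1|^2]
  = (1/8)[(1) + (1) + (2) + (2) + (2)] = 8/8 = 1.
A character is irreducible iff <chi, chi> = 1, so this representation is irreducible.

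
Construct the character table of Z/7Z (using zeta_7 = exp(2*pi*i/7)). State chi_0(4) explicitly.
Character table of Z/7Z (irreps indexed chi_0,...,chi_6 with chi_k(m) = zeta_7^(k*m), zeta_7 = exp(2*pi*i/7)):
  irrep \ class  {0} (size 1)  {1} (size 1)    {2} (size 1)    {3} (size 1)    {4} (size 1)    {5} (size 1)    {6} (size 1)  
  chi_0          1             1               1               1               1               1               1             
  chi_1          1             exp(2*I*pi/7)   exp(4*I*pi/7)   exp(6*I*pi/7)   exp(-6*I*pi/7)  exp(-4*I*pi/7)  exp(-2*I*pi/7)
  chi_2          1             exp(4*I*pi/7)   exp(-6*I*pi/7)  exp(-2*I*pi/7)  exp(2*I*pi/7)   exp(6*I*pi/7)   exp(-4*I*pi/7)
  chi_3          1             exp(6*I*pi/7)   exp(-2*I*pi/7)  exp(4*I*pi/7)   exp(-4*I*pi/7)  exp(2*I*pi/7)   exp(-6*I*pi/7)
  chi_4          1             exp(-6*I*pi/7)  exp(2*I*pi/7)   exp(-4*I*pi/7)  exp(4*I*pi/7)   exp(-2*I*pi/7)  exp(6*I*pi/7) 
  chi_5          1             exp(-4*I*pi/7)  exp(6*I*pi/7)   exp(2*I*pi/7)   exp(-2*I*pi/7)  exp(-6*I*pi/7)  exp(4*I*pi/7) 
  chi_6          1             exp(-2*I*pi/7)  exp(-4*I*pi/7)  exp(-6*I*pi/7)  exp(6*I*pi/7)   exp(4*I*pi/7)   exp(2*I*pi/7) 

Spot check: chi_0(4) = zeta_7^(0*4) = zeta_7^0 = 1.

Argument: Z/7Z is abelian, so all 7 irreducible complex representations are 1-dimensional. They are given by chi_k(m) = zeta_7^(k*m) for k = 0,...,6. Row orthogonality: sum_m chi_k(m) conj(chi_l(m)) = 7 * [k = l].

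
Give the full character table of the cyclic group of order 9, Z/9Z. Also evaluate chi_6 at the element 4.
Character table of Z/9Z (irreps indexed chi_0,...,chi_8 with chi_k(m) = zeta_9^(k*m), zeta_9 = exp(2*pi*i/9)):
  irrep \ class  {0} (size 1)  {1} (size 1)    {2} (size 1)    {3} (size 1)    {4} (size 1)    {5} (size 1)    {6} (size 1)    {7} (size 1)    {8} (size 1)  
  chi_0          1             1               1               1               1               1               1               1               1             
  chi_1          1             exp(2*I*pi/9)   exp(4*I*pi/9)   exp(2*I*pi/3)   exp(8*I*pi/9)   exp(-8*I*pi/9)  exp(-2*I*pi/3)  exp(-4*I*pi/9)  exp(-2*I*pi/9)
  chi_2          1             exp(4*I*pi/9)   exp(8*I*pi/9)   exp(-2*I*pi/3)  exp(-2*I*pi/9)  exp(2*I*pi/9)   exp(2*I*pi/3)   exp(-8*I*pi/9)  exp(-4*I*pi/9)
  chi_3          1             exp(2*I*pi/3)   exp(-2*I*pi/3)  1               exp(2*I*pi/3)   exp(-2*I*pi/3)  1               exp(2*I*pi/3)   exp(-2*I*pi/3)
  chi_4          1             exp(8*I*pi/9)   exp(-2*I*pi/9)  exp(2*I*pi/3)   exp(-4*I*pi/9)  exp(4*I*pi/9)   exp(-2*I*pi/3)  exp(2*I*pi/9)   exp(-8*I*pi/9)
  chi_5          1             exp(-8*I*pi/9)  exp(2*I*pi/9)   exp(-2*I*pi/3)  exp(4*I*pi/9)   exp(-4*I*pi/9)  exp(2*I*pi/3)   exp(-2*I*pi/9)  exp(8*I*pi/9) 
  chi_6          1             exp(-2*I*pi/3)  exp(2*I*pi/3)   1               exp(-2*I*pi/3)  exp(2*I*pi/3)   1               exp(-2*I*pi/3)  exp(2*I*pi/3) 
  chi_7          1             exp(-4*I*pi/9)  exp(-8*I*pi/9)  exp(2*I*pi/3)   exp(2*I*pi/9)   exp(-2*I*pi/9)  exp(-2*I*pi/3)  exp(8*I*pi/9)   exp(4*I*pi/9) 
  chi_8          1             exp(-2*I*pi/9)  exp(-4*I*pi/9)  exp(-2*I*pi/3)  exp(-8*I*pi/9)  exp(8*I*pi/9)   exp(2*I*pi/3)   exp(4*I*pi/9)   exp(2*I*pi/9) 

Spot check: chi_6(4) = zeta_9^(6*4) = zeta_9^24 = exp(-2*I*pi/3).

Proof sketch: Z/9Z is abelian, so all 9 irreducible complex representations are 1-dimensional. They are given by chi_k(m) = zeta_9^(k*m) for k = 0,...,8. Row orthogonality: sum_m chi_k(m) conj(chi_l(m)) = 9 * [k = l].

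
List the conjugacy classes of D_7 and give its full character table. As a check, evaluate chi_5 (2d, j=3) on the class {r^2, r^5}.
Conjugacy classes: {e} of size 1, {r^1, r^6} of size 2, {r^2, r^5} of size 2, {r^3, r^4} of size 2, {s, sr, ..., sr^6} of size 7.
Character table:
  irrep \ class              {e} (size 1)  {r^1, r^6} (size 2)  {r^2, r^5} (size 2)  {r^3, r^4} (size 2)  {s, sr, ..., sr^6} (size 7)
  chi_1 (triv)               1             1                    1                    1                    1                          
  chi_2 (sign: r->1, s->-1)  1             1                    1                    1                    -1                         
  chi_3 (2d, j=1)            2             2*cos(2*pi/7)        -2*cos(3*pi/7)       -2*cos(pi/7)         0                          
  chi_4 (2d, j=2)            2             -2*cos(3*pi/7)       -2*cos(pi/7)         2*cos(2*pi/7)        0                          
  chi_5 (2d, j=3)            2             -2*cos(pi/7)         2*cos(2*pi/7)        -2*cos(3*pi/7)       0                          

Spot check: chi_5 (2d, j=3) on {r^2, r^5} = 2*cos(2*pi/7).

Justification: D_7 has order 2*7 = 14 with 5 conjugacy classes, hence 5 irreducibles. Sum of squared dims 1 + 1 + 4 + 4 + 4 = 14 = |G|. Linear characters come from the abelianisation; the 2-dimensional irreps have character r^k -> 2*cos(2*pi*j*k/7), reflections -> 0.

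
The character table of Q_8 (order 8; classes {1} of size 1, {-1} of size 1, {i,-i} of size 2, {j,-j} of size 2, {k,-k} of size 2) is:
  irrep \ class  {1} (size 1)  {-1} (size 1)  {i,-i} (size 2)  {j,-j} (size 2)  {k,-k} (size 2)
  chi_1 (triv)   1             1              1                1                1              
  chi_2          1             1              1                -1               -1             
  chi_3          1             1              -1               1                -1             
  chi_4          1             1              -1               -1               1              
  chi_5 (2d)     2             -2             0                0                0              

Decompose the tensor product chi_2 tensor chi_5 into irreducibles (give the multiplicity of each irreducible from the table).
chi_2 tensor chi_5 = chi_5 (all other irreducibles have multiplicity 0).

Working: The character of a tensor product is the pointwise product (chi_2 * chi_5)(C) = chi_2(C) * chi_5(C):
  {1}: (1)*(2), {-1}: (1)*(-2), {i,-i}: (1)*(0), {j,-j}: (-1)*(0), {k,-k}: (-1)*(0)
so (chi_2 * chi_5) takes values
  {1} -> 2, {-1} -> -2, {i,-i} -> 0, {j,-j} -> 0, {k,-k} -> 0.
Now take the inner product of this character with each irreducible chi from the table, <chi_2*chi_5, chi> = (1/8) sum_C |C| (chi_2*chi_5)(C) conj(chi(C)):
  <chi_2*chi_5, chi_1> = (1/8)[1*(2)*conj(1) + 1*(-2)*conj(1) + 2*(0)*conj(1) + 2*(0)*conj(1) + 2*(0)*conj(1)]
      = (1/8)[(2) + (-2) + (0) + (0) + (0)] = 0/8 = 0
  <chi_2*chi_5, chi_2> = (1/8)[1*(2)*conj(1) + 1*(-2)*conj(1) + 2*(0)*conj(1) + 2*(0)*conj(-1) + 2*(0)*conj(-1)]
      = (1/8)[(2) + (-2) + (0) + (0) + (0)] = 0/8 = 0
  <chi_2*chi_5, chi_3> = (1/8)[1*(2)*conj(1) + 1*(-2)*conj(1) + 2*(0)*conj(-1) + 2*(0)*conj(1) + 2*(0)*conj(-1)]
      = (1/8)[(2) + (-2) + (0) + (0) + (0)] = 0/8 = 0
  <chi_2*chi_5, chi_4> = (1/8)[1*(2)*conj(1) + 1*(-2)*conj(1) + 2*(0)*conj(-1) + 2*(0)*conj(-1) + 2*(0)*conj(1)]
      = (1/8)[(2) + (-2) + (0) + (0) + (0)] = 0/8 = 0
  <chi_2*chi_5, chi_5> = (1/8)[1*(2)*conj(2) + 1*(-2)*conj(-2) + 2*(0)*conj(0) + 2*(0)*conj(0) + 2*(0)*conj(0)]
      = (1/8)[(4) + (4) + (0) + (0) + (0)] = 8/8 = 1
Hence the multiplicities are chi_5: 1. Dimension check: dim(chi_2)*dim(chi_5) = 1*2 = 2 and sum (mult * dim) = 1*2 = 2.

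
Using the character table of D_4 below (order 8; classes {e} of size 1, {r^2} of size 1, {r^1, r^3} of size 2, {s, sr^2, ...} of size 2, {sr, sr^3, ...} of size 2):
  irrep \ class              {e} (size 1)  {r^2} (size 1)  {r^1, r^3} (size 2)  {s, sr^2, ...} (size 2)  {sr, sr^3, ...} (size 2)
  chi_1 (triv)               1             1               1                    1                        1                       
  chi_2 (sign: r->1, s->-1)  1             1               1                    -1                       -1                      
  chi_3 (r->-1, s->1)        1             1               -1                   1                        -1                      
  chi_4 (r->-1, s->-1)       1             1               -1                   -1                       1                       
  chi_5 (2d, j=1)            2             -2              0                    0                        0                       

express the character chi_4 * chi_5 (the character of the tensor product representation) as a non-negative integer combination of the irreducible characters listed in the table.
chi_4 tensor chi_5 = chi_5 (all other irreducibles have multiplicity 0).

Justification: The character of a tensor product is the pointwise product (chi_4 * chi_5)(C) = chi_4(C) * chi_5(C):
  {e}: (1)*(2), {r^2}: (1)*(-2), {r^1, r^3}: (-1)*(0), {s, sr^2, ...}: (-1)*(0), {sr, sr^3, ...}: (1)*(0)
so (chi_4 * chi_5) takes values
  {e} -> 2, {r^2} -> -2, {r^1, r^3} -> 0, {s, sr^2, ...} -> 0, {sr, sr^3, ...} -> 0.
Now take the inner product of this character with each irreducible chi from the table, <chi_4*chi_5, chi> = (1/8) sum_C |C| (chi_4*chi_5)(C) conj(chi(C)):
  <chi_4*chi_5, chi_1> = (1/8)[1*(2)*conj(1) + 1*(-2)*conj(1) + 2*(0)*conj(1) + 2*(0)*conj(1) + 2*(0)*conj(1)]
      = (1/8)[(2) + (-2) + (0) + (0) + (0)] = 0/8 = 0
  <chi_4*chi_5, chi_2> = (1/8)[1*(2)*conj(1) + 1*(-2)*conj(1) + 2*(0)*conj(1) + 2*(0)*conj(-1) + 2*(0)*conj(-1)]
      = (1/8)[(2) + (-2) + (0) + (0) + (0)] = 0/8 = 0
  <chi_4*chi_5, chi_3> = (1/8)[1*(2)*conj(1) + 1*(-2)*conj(1) + 2*(0)*conj(-1) + 2*(0)*conj(1) + 2*(0)*conj(-1)]
      = (1/8)[(2) + (-2) + (0) + (0) + (0)] = 0/8 = 0
  <chi_4*chi_5, chi_4> = (1/8)[1*(2)*conj(1) + 1*(-2)*conj(1) + 2*(0)*conj(-1) + 2*(0)*conj(-1) + 2*(0)*conj(1)]
      = (1/8)[(2) + (-2) + (0) + (0) + (0)] = 0/8 = 0
  <chi_4*chi_5, chi_5> = (1/8)[1*(2)*conj(2) + 1*(-2)*conj(-2) + 2*(0)*conj(0) + 2*(0)*conj(0) + 2*(0)*conj(0)]
      = (1/8)[(4) + (4) + (0) + (0) + (0)] = 8/8 = 1
Hence the multiplicities are chi_5: 1. Dimension check: dim(chi_4)*dim(chi_5) = 1*2 = 2 and sum (mult * dim) = 1*2 = 2.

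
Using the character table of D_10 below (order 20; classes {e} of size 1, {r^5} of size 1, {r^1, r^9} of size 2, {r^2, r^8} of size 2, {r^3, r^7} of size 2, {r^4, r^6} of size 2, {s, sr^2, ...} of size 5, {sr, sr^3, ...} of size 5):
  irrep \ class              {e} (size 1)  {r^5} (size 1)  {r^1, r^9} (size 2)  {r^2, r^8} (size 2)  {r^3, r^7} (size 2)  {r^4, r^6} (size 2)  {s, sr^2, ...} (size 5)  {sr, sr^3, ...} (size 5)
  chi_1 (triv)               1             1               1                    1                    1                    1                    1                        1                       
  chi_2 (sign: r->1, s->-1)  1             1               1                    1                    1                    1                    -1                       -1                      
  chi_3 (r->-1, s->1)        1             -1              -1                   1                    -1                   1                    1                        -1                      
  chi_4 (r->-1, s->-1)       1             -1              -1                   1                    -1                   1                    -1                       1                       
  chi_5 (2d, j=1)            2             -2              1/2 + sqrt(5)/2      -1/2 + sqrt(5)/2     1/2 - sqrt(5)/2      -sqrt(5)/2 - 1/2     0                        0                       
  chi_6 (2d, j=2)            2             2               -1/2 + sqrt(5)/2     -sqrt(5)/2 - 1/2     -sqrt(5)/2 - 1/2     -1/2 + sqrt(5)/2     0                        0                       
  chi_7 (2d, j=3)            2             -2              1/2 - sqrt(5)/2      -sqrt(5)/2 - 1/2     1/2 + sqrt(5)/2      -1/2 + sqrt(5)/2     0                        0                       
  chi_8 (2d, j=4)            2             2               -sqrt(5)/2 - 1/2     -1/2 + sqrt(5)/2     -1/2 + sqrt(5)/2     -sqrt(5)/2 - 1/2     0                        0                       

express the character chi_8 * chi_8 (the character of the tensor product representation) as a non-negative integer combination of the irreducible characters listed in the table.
chi_8 tensor chi_8 = chi_1 + chi_2 + chi_6 (all other irreducibles have multiplicity 0).

Explanation: The character of a tensor product is the pointwise product (chi_8 * chi_8)(C) = chi_8(C) * chi_8(C):
  {e}: (2)*(2), {r^5}: (2)*(2), {r^1, r^9}: (-sqrt(5)/2 - 1/2)*(-sqrt(5)/2 - 1/2), {r^2, r^8}: (-1/2 + sqrt(5)/2)*(-1/2 + sqrt(5)/2), {r^3, r^7}: (-1/2 + sqrt(5)/2)*(-1/2 + sqrt(5)/2), {r^4, r^6}: (-sqrt(5)/2 - 1/2)*(-sqrt(5)/2 - 1/2), {s, sr^2, ...}: (0)*(0), {sr, sr^3, ...}: (0)*(0)
so (chi_8 * chi_8) takes values
  {e} -> 4, {r^5} -> 4, {r^1, r^9} -> sqrt(5)/2 + 3/2, {r^2, r^8} -> 3/2 - sqrt(5)/2, {r^3, r^7} -> 3/2 - sqrt(5)/2, {r^4, r^6} -> sqrt(5)/2 + 3/2, {s, sr^2, ...} -> 0, {sr, sr^3, ...} -> 0.
Now take the inner product of this character with each irreducible chi from the table, <chi_8*chi_8, chi> = (1/20) sum_C |C| (chi_8*chi_8)(C) conj(chi(C)):
  <chi_8*chi_8, chi_1> = (1/20)[1*(4)*conj(1) + 1*(4)*conj(1) + 2*(sqrt(5)/2 + 3/2)*conj(1) + 2*(3/2 - sqrt(5)/2)*conj(1) + 2*(3/2 - sqrt(5)/2)*conj(1) + 2*(sqrt(5)/2 + 3/2)*conj(1) + 5*(0)*conj(1) + 5*(0)*conj(1)]
      = (1/20)[(4) + (4) + (sqrt(5) + 3) + (3 - sqrt(5)) + (3 - sqrt(5)) + (sqrt(5) + 3) + (0) + (0)] = 20/20 = 1
  <chi_8*chi_8, chi_2> = (1/20)[1*(4)*conj(1) + 1*(4)*conj(1) + 2*(sqrt(5)/2 + 3/2)*conj(1) + 2*(3/2 - sqrt(5)/2)*conj(1) + 2*(3/2 - sqrt(5)/2)*conj(1) + 2*(sqrt(5)/2 + 3/2)*conj(1) + 5*(0)*conj(-1) + 5*(0)*conj(-1)]
      = (1/20)[(4) + (4) + (sqrt(5) + 3) + (3 - sqrt(5)) + (3 - sqrt(5)) + (sqrt(5) + 3) + (0) + (0)] = 20/20 = 1
  <chi_8*chi_8, chi_3> = (1/20)[1*(4)*conj(1) + 1*(4)*conj(-1) + 2*(sqrt(5)/2 + 3/2)*conj(-1) + 2*(3/2 - sqrt(5)/2)*conj(1) + 2*(3/2 - sqrt(5)/2)*conj(-1) + 2*(sqrt(5)/2 + 3/2)*conj(1) + 5*(0)*conj(1) + 5*(0)*conj(-1)]
      = (1/20)[(4) + (-4) + (-3 - sqrt(5)) + (3 - sqrt(5)) + (-3 + sqrt(5)) + (sqrt(5) + 3) + (0) + (0)] = 0/20 = 0
  <chi_8*chi_8, chi_4> = (1/20)[1*(4)*conj(1) + 1*(4)*conj(-1) + 2*(sqrt(5)/2 + 3/2)*conj(-1) + 2*(3/2 - sqrt(5)/2)*conj(1) + 2*(3/2 - sqrt(5)/2)*conj(-1) + 2*(sqrt(5)/2 + 3/2)*conj(1) + 5*(0)*conj(-1) + 5*(0)*conj(1)]
      = (1/20)[(4) + (-4) + (-3 - sqrt(5)) + (3 - sqrt(5)) + (-3 + sqrt(5)) + (sqrt(5) + 3) + (0) + (0)] = 0/20 = 0
  <chi_8*chi_8, chi_5> = (1/20)[1*(4)*conj(2) + 1*(4)*conj(-2) + 2*(sqrt(5)/2 + 3/2)*conj(1/2 + sqrt(5)/2) + 2*(3/2 - sqrt(5)/2)*conj(-1/2 + sqrt(5)/2) + 2*(3/2 - sqrt(5)/2)*conj(1/2 - sqrt(5)/2) + 2*(sqrt(5)/2 + 3/2)*conj(-sqrt(5)/2 - 1/2) + 5*(0)*conj(0) + 5*(0)*conj(0)]
      = (1/20)[(8) + (-8) + (4 + 2*sqrt(5)) + (-4 + 2*sqrt(5)) + (4 - 2*sqrt(5)) + (-2*sqrt(5) - 4) + (0) + (0)] = 0/20 = 0
  <chi_8*chi_8, chi_6> = (1/20)[1*(4)*conj(2) + 1*(4)*conj(2) + 2*(sqrt(5)/2 + 3/2)*conj(-1/2 + sqrt(5)/2) + 2*(3/2 - sqrt(5)/2)*conj(-sqrt(5)/2 - 1/2) + 2*(3/2 - sqrt(5)/2)*conj(-sqrt(5)/2 - 1/2) + 2*(sqrt(5)/2 + 3/2)*conj(-1/2 + sqrt(5)/2) + 5*(0)*conj(0) + 5*(0)*conj(0)]
      = (1/20)[(8) + (8) + (1 + sqrt(5)) + (1 - sqrt(5)) + (1 - sqrt(5)) + (1 + sqrt(5)) + (0) + (0)] = 20/20 = 1
  <chi_8*chi_8, chi_7> = (1/20)[1*(4)*conj(2) + 1*(4)*conj(-2) + 2*(sqrt(5)/2 + 3/2)*conj(1/2 - sqrt(5)/2) + 2*(3/2 - sqrt(5)/2)*conj(-sqrt(5)/2 - 1/2) + 2*(3/2 - sqrt(5)/2)*conj(1/2 + sqrt(5)/2) + 2*(sqrt(5)/2 + 3/2)*conj(-1/2 + sqrt(5)/2) + 5*(0)*conj(0) + 5*(0)*conj(0)]
      = (1/20)[(8) + (-8) + (-sqrt(5) - 1) + (1 - sqrt(5)) + (-1 + sqrt(5)) + (1 + sqrt(5)) + (0) + (0)] = 0/20 = 0
  <chi_8*chi_8, chi_8> = (1/20)[1*(4)*conj(2) + 1*(4)*conj(2) + 2*(sqrt(5)/2 + 3/2)*conj(-sqrt(5)/2 - 1/2) + 2*(3/2 - sqrt(5)/2)*conj(-1/2 + sqrt(5)/2) + 2*(3/2 - sqrt(5)/2)*conj(-1/2 + sqrt(5)/2) + 2*(sqrt(5)/2 + 3/2)*conj(-sqrt(5)/2 - 1/2) + 5*(0)*conj(0) + 5*(0)*conj(0)]
      = (1/20)[(8) + (8) + (-2*sqrt(5) - 4) + (-4 + 2*sqrt(5)) + (-4 + 2*sqrt(5)) + (-2*sqrt(5) - 4) + (0) + (0)] = 0/20 = 0
Hence the multiplicities are chi_1: 1, chi_2: 1, chi_6: 1. Dimension check: dim(chi_8)*dim(chi_8) = 2*2 = 4 and sum (mult * dim) = 1*1 + 1*1 + 1*2 = 4.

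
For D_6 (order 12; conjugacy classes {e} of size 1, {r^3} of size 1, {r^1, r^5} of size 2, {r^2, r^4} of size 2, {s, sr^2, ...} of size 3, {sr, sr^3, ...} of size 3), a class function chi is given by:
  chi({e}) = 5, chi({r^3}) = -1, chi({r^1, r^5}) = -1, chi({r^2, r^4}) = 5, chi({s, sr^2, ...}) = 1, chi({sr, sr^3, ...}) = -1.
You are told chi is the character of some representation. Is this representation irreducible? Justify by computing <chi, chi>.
Not irreducible (reducible): <chi, chi> = 7 > 1.

Derivation: <chi, chi> = (1/|G|) sum_C |C| * |chi(C)|^2 = (1/12)[1*|5|^2 + 1*|-1|^2 + 2*|-1|^2 + 2*|5|^2 + 3*|1|^2 + 3*|-1|^2]
  = (1/12)[(25) + (1) + (2) + (50) + (3) + (3)] = 84/12 = 7.
A character is irreducible iff <chi, chi> = 1, so this representation is reducible.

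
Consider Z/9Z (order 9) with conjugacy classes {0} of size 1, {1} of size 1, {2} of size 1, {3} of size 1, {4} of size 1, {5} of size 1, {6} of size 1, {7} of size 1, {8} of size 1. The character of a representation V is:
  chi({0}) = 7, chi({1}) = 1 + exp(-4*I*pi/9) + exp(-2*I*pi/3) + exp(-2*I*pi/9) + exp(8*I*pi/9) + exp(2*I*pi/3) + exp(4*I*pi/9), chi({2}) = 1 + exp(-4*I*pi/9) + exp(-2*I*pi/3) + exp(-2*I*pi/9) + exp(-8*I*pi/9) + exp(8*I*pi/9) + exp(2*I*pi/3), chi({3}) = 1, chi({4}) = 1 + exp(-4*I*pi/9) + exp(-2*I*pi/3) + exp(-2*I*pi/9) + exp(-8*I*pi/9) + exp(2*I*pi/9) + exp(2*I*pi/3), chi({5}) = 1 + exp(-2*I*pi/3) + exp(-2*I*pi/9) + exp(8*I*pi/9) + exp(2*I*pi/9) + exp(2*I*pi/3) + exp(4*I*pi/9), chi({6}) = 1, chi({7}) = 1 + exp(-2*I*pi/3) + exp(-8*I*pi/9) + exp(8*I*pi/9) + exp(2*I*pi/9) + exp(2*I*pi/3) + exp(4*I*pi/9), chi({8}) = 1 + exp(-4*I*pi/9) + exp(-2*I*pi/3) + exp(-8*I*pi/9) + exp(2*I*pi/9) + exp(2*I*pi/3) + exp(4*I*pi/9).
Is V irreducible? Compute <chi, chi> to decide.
Not irreducible (reducible): <chi, chi> = 7 > 1.

Reasoning: <chi, chi> = (1/|G|) sum_C |C| * |chi(C)|^2 = (1/9)[1*|7|^2 + 1*|1 + exp(-4*I*pi/9) + exp(-2*I*pi/3) + exp(-2*I*pi/9) + exp(8*I*pi/9) + exp(2*I*pi/3) + exp(4*I*pi/9)|^2 + 1*|1 + exp(-4*I*pi/9) + exp(-2*I*pi/3) + exp(-2*I*pi/9) + exp(-8*I*pi/9) + exp(8*I*pi/9) + exp(2*I*pi/3)|^2 + 1*|1|^2 + 1*|1 + exp(-4*I*pi/9) + exp(-2*I*pi/3) + exp(-2*I*pi/9) + exp(-8*I*pi/9) + exp(2*I*pi/9) + exp(2*I*pi/3)|^2 + 1*|1 + exp(-2*I*pi/3) + exp(-2*I*pi/9) + exp(8*I*pi/9) + exp(2*I*pi/9) + exp(2*I*pi/3) + exp(4*I*pi/9)|^2 + 1*|1|^2 + 1*|1 + exp(-2*I*pi/3) + exp(-8*I*pi/9) + exp(8*I*pi/9) + exp(2*I*pi/9) + exp(2*I*pi/3) + exp(4*I*pi/9)|^2 + 1*|1 + exp(-4*I*pi/9) + exp(-2*I*pi/3) + exp(-8*I*pi/9) + exp(2*I*pi/9) + exp(2*I*pi/3) + exp(4*I*pi/9)|^2]
  = (1/9)[(49) + (7 + 5*exp(-4*I*pi/9) + 5*exp(-2*I*pi/3) + 5*exp(-2*I*pi/9) + 6*exp(-8*I*pi/9) + 6*exp(8*I*pi/9) + 5*exp(2*I*pi/9) + 5*exp(2*I*pi/3) + 5*exp(4*I*pi/9)) + (7 + 5*exp(-4*I*pi/9) + 5*exp(-2*I*pi/3) + 6*exp(-2*I*pi/9) + 5*exp(-8*I*pi/9) + 5*exp(8*I*pi/9) + 6*exp(2*I*pi/9) + 5*exp(2*I*pi/3) + 5*exp(4*I*pi/9)) + (1) + (7 + 6*exp(-4*I*pi/9) + 5*exp(-2*I*pi/3) + 5*exp(-2*I*pi/9) + 5*exp(-8*I*pi/9) + 5*exp(8*I*pi/9) + 5*exp(2*I*pi/9) + 5*exp(2*I*pi/3) + 6*exp(4*I*pi/9)) + (7 + 6*exp(-4*I*pi/9) + 5*exp(-2*I*pi/3) + 5*exp(-2*I*pi/9) + 5*exp(-8*I*pi/9) + 5*exp(8*I*pi/9) + 5*exp(2*I*pi/9) + 5*exp(2*I*pi/3) + 6*exp(4*I*pi/9)) + (1) + (7 + 5*exp(-4*I*pi/9) + 5*exp(-2*I*pi/3) + 6*exp(-2*I*pi/9) + 5*exp(-8*I*pi/9) + 5*exp(8*I*pi/9) + 6*exp(2*I*pi/9) + 5*exp(2*I*pi/3) + 5*exp(4*I*pi/9)) + (7 + 5*exp(-4*I*pi/9) + 5*exp(-2*I*pi/3) + 5*exp(-2*I*pi/9) + 6*exp(-8*I*pi/9) + 6*exp(8*I*pi/9) + 5*exp(2*I*pi/9) + 5*exp(2*I*pi/3) + 5*exp(4*I*pi/9))] = 63/9 = 7.
(Exp terms are combined using exp(i*s)*conj(exp(i*t)) = exp(i*(s-t)), and sums of them are collapsed using the identity that for every m > 1 the m distinct m-th roots of unity sum to 0, e.g. 1 + exp(2*I*pi/3) + exp(-2*I*pi/3) = 0.)
A character is irreducible iff <chi, chi> = 1, so this representation is reducible.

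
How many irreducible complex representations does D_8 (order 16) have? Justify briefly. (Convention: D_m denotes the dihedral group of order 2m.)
7

Why: The number of irreducible complex representations of a finite group equals its number of conjugacy classes. D_8 has 7 conjugacy classes (n/2 + 3 for n even), so D_8 (order 16) has exactly 7 irreducible complex representations.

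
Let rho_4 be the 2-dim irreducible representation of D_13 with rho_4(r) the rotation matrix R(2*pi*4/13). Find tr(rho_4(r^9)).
chi_{rho_4}(r^9) = 2*cos(2*pi*4*9/13) = 2*cos(6*pi/13)

Why: rho_4(r^9) is rotation by angle 2*pi*4*9/13, whose trace is 2*cos(2*pi*4*9/13) = 2*cos(6*pi/13).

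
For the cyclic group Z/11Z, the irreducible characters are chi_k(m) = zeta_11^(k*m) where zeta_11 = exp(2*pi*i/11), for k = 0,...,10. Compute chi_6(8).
chi_6(8) = zeta_11^48 = exp(8*I*pi/11)

chi_6(8) = zeta_11^(6*8) = zeta_11^48. Since zeta_11^11 = 1, this equals zeta_11^4 = exp(2*pi*i*4/11) = exp(8*I*pi/11).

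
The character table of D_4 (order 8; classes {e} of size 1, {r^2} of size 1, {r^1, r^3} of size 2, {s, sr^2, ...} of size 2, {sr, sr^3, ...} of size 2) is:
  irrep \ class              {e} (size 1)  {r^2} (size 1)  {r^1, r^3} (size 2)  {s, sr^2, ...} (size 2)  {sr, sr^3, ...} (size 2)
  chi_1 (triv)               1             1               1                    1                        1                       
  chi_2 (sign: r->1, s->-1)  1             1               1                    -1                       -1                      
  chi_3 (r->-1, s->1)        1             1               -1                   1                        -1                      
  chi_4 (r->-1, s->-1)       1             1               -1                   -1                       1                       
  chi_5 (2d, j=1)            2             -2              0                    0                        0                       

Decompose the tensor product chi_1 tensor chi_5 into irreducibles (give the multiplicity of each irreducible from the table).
chi_1 tensor chi_5 = chi_5 (all other irreducibles have multiplicity 0).

Solution. The character of a tensor product is the pointwise product (chi_1 * chi_5)(C) = chi_1(C) * chi_5(C):
  {e}: (1)*(2), {r^2}: (1)*(-2), {r^1, r^3}: (1)*(0), {s, sr^2, ...}: (1)*(0), {sr, sr^3, ...}: (1)*(0)
so (chi_1 * chi_5) takes values
  {e} -> 2, {r^2} -> -2, {r^1, r^3} -> 0, {s, sr^2, ...} -> 0, {sr, sr^3, ...} -> 0.
Now take the inner product of this character with each irreducible chi from the table, <chi_1*chi_5, chi> = (1/8) sum_C |C| (chi_1*chi_5)(C) conj(chi(C)):
  <chi_1*chi_5, chi_1> = (1/8)[1*(2)*conj(1) + 1*(-2)*conj(1) + 2*(0)*conj(1) + 2*(0)*conj(1) + 2*(0)*conj(1)]
      = (1/8)[(2) + (-2) + (0) + (0) + (0)] = 0/8 = 0
  <chi_1*chi_5, chi_2> = (1/8)[1*(2)*conj(1) + 1*(-2)*conj(1) + 2*(0)*conj(1) + 2*(0)*conj(-1) + 2*(0)*conj(-1)]
      = (1/8)[(2) + (-2) + (0) + (0) + (0)] = 0/8 = 0
  <chi_1*chi_5, chi_3> = (1/8)[1*(2)*conj(1) + 1*(-2)*conj(1) + 2*(0)*conj(-1) + 2*(0)*conj(1) + 2*(0)*conj(-1)]
      = (1/8)[(2) + (-2) + (0) + (0) + (0)] = 0/8 = 0
  <chi_1*chi_5, chi_4> = (1/8)[1*(2)*conj(1) + 1*(-2)*conj(1) + 2*(0)*conj(-1) + 2*(0)*conj(-1) + 2*(0)*conj(1)]
      = (1/8)[(2) + (-2) + (0) + (0) + (0)] = 0/8 = 0
  <chi_1*chi_5, chi_5> = (1/8)[1*(2)*conj(2) + 1*(-2)*conj(-2) + 2*(0)*conj(0) + 2*(0)*conj(0) + 2*(0)*conj(0)]
      = (1/8)[(4) + (4) + (0) + (0) + (0)] = 8/8 = 1
Hence the multiplicities are chi_5: 1. Dimension check: dim(chi_1)*dim(chi_5) = 1*2 = 2 and sum (mult * dim) = 1*2 = 2.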